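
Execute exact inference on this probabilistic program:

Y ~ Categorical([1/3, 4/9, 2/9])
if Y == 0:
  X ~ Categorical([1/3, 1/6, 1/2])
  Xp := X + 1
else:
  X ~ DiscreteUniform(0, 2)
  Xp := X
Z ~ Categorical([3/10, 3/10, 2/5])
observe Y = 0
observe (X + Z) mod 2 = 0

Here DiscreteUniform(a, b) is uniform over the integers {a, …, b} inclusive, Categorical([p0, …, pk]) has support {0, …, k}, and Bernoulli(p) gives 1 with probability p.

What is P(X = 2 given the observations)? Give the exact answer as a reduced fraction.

Enumerate traces; 5 have nonzero weight after conditioning:
  (Y=0, X=0, Z=0) weight 1/30
  (Y=0, X=0, Z=2) weight 2/45
  (Y=0, X=1, Z=1) weight 1/60
  (Y=0, X=2, Z=0) weight 1/20
  (Y=0, X=2, Z=2) weight 1/15
Group by X:
  weight(X=0) = 7/90
  weight(X=1) = 1/60
  weight(X=2) = 7/60
Total weight = 7/90 + 1/60 + 7/60 = 19/90
P(X=0 | obs) = 7/90 / 19/90 = 7/19
P(X=1 | obs) = 1/60 / 19/90 = 3/38
P(X=2 | obs) = 7/60 / 19/90 = 21/38

P(X = 2 | obs) = 21/38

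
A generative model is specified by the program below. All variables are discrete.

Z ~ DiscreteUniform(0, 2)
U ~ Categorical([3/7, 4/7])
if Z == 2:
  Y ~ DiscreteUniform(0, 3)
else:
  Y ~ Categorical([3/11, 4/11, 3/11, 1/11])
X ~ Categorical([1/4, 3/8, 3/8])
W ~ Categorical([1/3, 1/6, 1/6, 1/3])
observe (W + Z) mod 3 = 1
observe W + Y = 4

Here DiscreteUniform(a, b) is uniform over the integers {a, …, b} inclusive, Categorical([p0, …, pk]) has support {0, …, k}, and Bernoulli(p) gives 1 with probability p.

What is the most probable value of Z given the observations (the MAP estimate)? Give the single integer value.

argmax_v P(Z = v | obs) = 1

Enumerate traces; 18 have nonzero weight after conditioning:
  (Z=0, U=0, Y=3, X=0, W=1) weight 1/1848
  (Z=0, U=0, Y=3, X=1, W=1) weight 1/1232
  (Z=0, U=0, Y=3, X=2, W=1) weight 1/1232
  (Z=0, U=1, Y=3, X=0, W=1) weight 1/1386
  (Z=0, U=1, Y=3, X=1, W=1) weight 1/924
  (Z=0, U=1, Y=3, X=2, W=1) weight 1/924
  (Z=1, U=0, Y=1, X=0, W=3) weight 1/231
  (Z=1, U=0, Y=1, X=1, W=3) weight 1/154
  (Z=2, U=0, Y=2, X=0, W=2) weight 1/672
  … 9 more
Group by Z:
  weight(Z=0) = 1/198
  weight(Z=1) = 4/99
  weight(Z=2) = 1/72
Total weight = 1/198 + 4/99 + 1/72 = 47/792
P(Z=0 | obs) = 1/198 / 47/792 = 4/47
P(Z=1 | obs) = 4/99 / 47/792 = 32/47
P(Z=2 | obs) = 1/72 / 47/792 = 11/47
argmax = 1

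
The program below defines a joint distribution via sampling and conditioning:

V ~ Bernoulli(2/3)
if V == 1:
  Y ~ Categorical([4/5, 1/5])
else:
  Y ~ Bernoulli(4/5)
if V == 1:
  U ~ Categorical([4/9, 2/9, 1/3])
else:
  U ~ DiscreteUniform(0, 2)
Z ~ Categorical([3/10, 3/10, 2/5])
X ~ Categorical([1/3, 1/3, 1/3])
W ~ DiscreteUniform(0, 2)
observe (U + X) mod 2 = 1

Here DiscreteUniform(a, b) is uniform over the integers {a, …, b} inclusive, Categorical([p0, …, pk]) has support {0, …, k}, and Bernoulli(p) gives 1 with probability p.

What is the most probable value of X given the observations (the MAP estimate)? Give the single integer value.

Enumerate traces; 144 have nonzero weight after conditioning:
  (V=0, Y=0, U=0, Z=0, X=1, W=0) weight 1/1350
  (V=0, Y=0, U=0, Z=0, X=1, W=1) weight 1/1350
  (V=0, Y=0, U=0, Z=0, X=1, W=2) weight 1/1350
  (V=0, Y=0, U=0, Z=1, X=1, W=0) weight 1/1350
  (V=0, Y=0, U=0, Z=1, X=1, W=1) weight 1/1350
  (V=0, Y=0, U=0, Z=1, X=1, W=2) weight 1/1350
  (V=0, Y=0, U=0, Z=2, X=1, W=0) weight 2/2025
  (V=0, Y=0, U=0, Z=2, X=1, W=1) weight 2/2025
  (V=0, Y=0, U=1, Z=0, X=0, W=0) weight 1/1350
  (V=0, Y=0, U=1, Z=0, X=2, W=0) weight 1/1350
  … 134 more
Group by X:
  weight(X=0) = 7/81
  weight(X=1) = 20/81
  weight(X=2) = 7/81
Total weight = 7/81 + 20/81 + 7/81 = 34/81
P(X=0 | obs) = 7/81 / 34/81 = 7/34
P(X=1 | obs) = 20/81 / 34/81 = 10/17
P(X=2 | obs) = 7/81 / 34/81 = 7/34
argmax = 1

argmax_v P(X = v | obs) = 1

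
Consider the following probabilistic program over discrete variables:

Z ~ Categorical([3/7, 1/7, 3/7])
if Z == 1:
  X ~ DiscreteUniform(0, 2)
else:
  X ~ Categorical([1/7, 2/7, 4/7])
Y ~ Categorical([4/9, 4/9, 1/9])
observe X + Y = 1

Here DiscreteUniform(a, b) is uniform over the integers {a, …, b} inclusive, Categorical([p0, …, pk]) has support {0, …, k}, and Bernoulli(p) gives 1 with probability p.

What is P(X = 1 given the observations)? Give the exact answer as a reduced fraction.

P(X = 1 | obs) = 43/68

Enumerate traces; 6 have nonzero weight after conditioning:
  (Z=0, X=0, Y=1) weight 4/147
  (Z=0, X=1, Y=0) weight 8/147
  (Z=1, X=0, Y=1) weight 4/189
  (Z=1, X=1, Y=0) weight 4/189
  (Z=2, X=0, Y=1) weight 4/147
  (Z=2, X=1, Y=0) weight 8/147
Group by X:
  weight(X=0) = 100/1323
  weight(X=1) = 172/1323
Total weight = 100/1323 + 172/1323 = 272/1323
P(X=0 | obs) = 100/1323 / 272/1323 = 25/68
P(X=1 | obs) = 172/1323 / 272/1323 = 43/68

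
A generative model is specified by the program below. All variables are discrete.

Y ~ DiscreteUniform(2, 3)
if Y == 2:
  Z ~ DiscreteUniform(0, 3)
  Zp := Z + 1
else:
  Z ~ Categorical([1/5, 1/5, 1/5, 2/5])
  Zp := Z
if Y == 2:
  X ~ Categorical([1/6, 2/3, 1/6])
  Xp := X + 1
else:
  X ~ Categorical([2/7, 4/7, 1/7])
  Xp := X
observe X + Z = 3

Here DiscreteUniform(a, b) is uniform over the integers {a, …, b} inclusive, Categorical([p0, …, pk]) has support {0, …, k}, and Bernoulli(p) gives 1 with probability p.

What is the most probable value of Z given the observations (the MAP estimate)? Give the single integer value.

Enumerate traces; 6 have nonzero weight after conditioning:
  (Y=2, Z=1, X=2) weight 1/48
  (Y=2, Z=2, X=1) weight 1/12
  (Y=2, Z=3, X=0) weight 1/48
  (Y=3, Z=1, X=2) weight 1/70
  (Y=3, Z=2, X=1) weight 2/35
  (Y=3, Z=3, X=0) weight 2/35
Group by Z:
  weight(Z=1) = 59/1680
  weight(Z=2) = 59/420
  weight(Z=3) = 131/1680
Total weight = 59/1680 + 59/420 + 131/1680 = 71/280
P(Z=1 | obs) = 59/1680 / 71/280 = 59/426
P(Z=2 | obs) = 59/420 / 71/280 = 118/213
P(Z=3 | obs) = 131/1680 / 71/280 = 131/426
argmax = 2

argmax_v P(Z = v | obs) = 2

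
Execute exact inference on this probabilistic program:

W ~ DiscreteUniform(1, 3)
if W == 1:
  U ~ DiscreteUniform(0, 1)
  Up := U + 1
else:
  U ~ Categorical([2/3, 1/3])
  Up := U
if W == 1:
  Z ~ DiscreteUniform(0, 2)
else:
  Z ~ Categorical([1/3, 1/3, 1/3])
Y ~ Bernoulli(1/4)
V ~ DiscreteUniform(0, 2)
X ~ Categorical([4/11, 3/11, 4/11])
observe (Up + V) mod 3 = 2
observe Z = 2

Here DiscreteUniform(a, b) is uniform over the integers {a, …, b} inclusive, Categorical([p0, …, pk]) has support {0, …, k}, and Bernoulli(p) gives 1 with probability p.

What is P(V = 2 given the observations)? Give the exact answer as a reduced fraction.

P(V = 2 | obs) = 4/9

Enumerate traces; 36 have nonzero weight after conditioning:
  (W=1, U=0, Z=2, Y=0, V=1, X=0) weight 1/198
  (W=1, U=0, Z=2, Y=0, V=1, X=1) weight 1/264
  (W=1, U=0, Z=2, Y=0, V=1, X=2) weight 1/198
  (W=1, U=0, Z=2, Y=1, V=1, X=0) weight 1/594
  (W=1, U=0, Z=2, Y=1, V=1, X=1) weight 1/792
  (W=1, U=0, Z=2, Y=1, V=1, X=2) weight 1/594
  (W=1, U=1, Z=2, Y=0, V=0, X=0) weight 1/198
  (W=1, U=1, Z=2, Y=0, V=0, X=1) weight 1/264
  (W=2, U=0, Z=2, Y=0, V=2, X=0) weight 2/297
  … 27 more
Group by V:
  weight(V=0) = 1/54
  weight(V=1) = 7/162
  weight(V=2) = 4/81
Total weight = 1/54 + 7/162 + 4/81 = 1/9
P(V=0 | obs) = 1/54 / 1/9 = 1/6
P(V=1 | obs) = 7/162 / 1/9 = 7/18
P(V=2 | obs) = 4/81 / 1/9 = 4/9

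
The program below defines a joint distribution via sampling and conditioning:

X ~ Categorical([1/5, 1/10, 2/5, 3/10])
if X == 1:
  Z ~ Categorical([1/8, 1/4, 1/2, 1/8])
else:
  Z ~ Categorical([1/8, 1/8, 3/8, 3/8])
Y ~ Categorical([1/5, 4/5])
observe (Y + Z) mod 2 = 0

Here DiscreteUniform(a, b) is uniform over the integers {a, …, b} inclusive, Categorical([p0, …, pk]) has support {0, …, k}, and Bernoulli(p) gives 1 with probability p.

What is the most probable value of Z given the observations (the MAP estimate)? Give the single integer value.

Enumerate traces; 16 have nonzero weight after conditioning:
  (X=0, Z=0, Y=0) weight 1/200
  (X=0, Z=1, Y=1) weight 1/50
  (X=0, Z=2, Y=0) weight 3/200
  (X=0, Z=3, Y=1) weight 3/50
  (X=1, Z=0, Y=0) weight 1/400
  (X=1, Z=1, Y=1) weight 1/50
  (X=1, Z=2, Y=0) weight 1/100
  (X=1, Z=3, Y=1) weight 1/100
  … 8 more
Group by Z:
  weight(Z=0) = 1/40
  weight(Z=1) = 11/100
  weight(Z=2) = 31/400
  weight(Z=3) = 7/25
Total weight = 1/40 + 11/100 + 31/400 + 7/25 = 197/400
P(Z=0 | obs) = 1/40 / 197/400 = 10/197
P(Z=1 | obs) = 11/100 / 197/400 = 44/197
P(Z=2 | obs) = 31/400 / 197/400 = 31/197
P(Z=3 | obs) = 7/25 / 197/400 = 112/197
argmax = 3

argmax_v P(Z = v | obs) = 3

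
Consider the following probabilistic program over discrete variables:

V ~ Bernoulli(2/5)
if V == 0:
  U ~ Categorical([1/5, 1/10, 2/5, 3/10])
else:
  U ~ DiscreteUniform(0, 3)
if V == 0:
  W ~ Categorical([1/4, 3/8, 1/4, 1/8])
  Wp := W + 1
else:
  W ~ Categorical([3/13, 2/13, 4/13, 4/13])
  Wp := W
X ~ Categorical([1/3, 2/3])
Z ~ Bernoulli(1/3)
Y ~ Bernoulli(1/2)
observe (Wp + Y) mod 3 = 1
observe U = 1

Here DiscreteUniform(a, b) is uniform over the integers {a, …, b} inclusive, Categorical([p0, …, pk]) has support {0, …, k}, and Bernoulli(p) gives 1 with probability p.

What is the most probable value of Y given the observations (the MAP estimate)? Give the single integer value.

argmax_v P(Y = v | obs) = 1

Enumerate traces; 24 have nonzero weight after conditioning:
  (V=0, U=1, W=0, X=0, Z=0, Y=0) weight 1/600
  (V=0, U=1, W=0, X=0, Z=1, Y=0) weight 1/1200
  (V=0, U=1, W=0, X=1, Z=0, Y=0) weight 1/300
  (V=0, U=1, W=0, X=1, Z=1, Y=0) weight 1/600
  (V=0, U=1, W=2, X=0, Z=0, Y=1) weight 1/600
  (V=0, U=1, W=2, X=0, Z=1, Y=1) weight 1/1200
  (V=0, U=1, W=2, X=1, Z=0, Y=1) weight 1/300
  (V=0, U=1, W=2, X=1, Z=1, Y=1) weight 1/600
  … 16 more
Group by Y:
  weight(Y=0) = 197/10400
  weight(Y=1) = 179/5200
Total weight = 197/10400 + 179/5200 = 111/2080
P(Y=0 | obs) = 197/10400 / 111/2080 = 197/555
P(Y=1 | obs) = 179/5200 / 111/2080 = 358/555
argmax = 1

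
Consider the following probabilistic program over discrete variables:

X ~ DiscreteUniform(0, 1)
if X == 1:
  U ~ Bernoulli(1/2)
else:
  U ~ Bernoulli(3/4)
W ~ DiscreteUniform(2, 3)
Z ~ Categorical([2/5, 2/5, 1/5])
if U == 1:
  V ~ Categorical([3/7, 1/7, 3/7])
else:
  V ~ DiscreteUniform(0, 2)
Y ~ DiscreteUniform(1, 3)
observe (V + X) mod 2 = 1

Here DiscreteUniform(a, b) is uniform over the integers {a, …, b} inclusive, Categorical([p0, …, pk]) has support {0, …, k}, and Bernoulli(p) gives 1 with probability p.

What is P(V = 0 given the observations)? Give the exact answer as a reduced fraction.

P(V = 0 | obs) = 2/5

Enumerate traces; 108 have nonzero weight after conditioning:
  (X=0, U=0, W=2, Z=0, V=1, Y=1) weight 1/360
  (X=0, U=0, W=2, Z=0, V=1, Y=2) weight 1/360
  (X=0, U=0, W=2, Z=0, V=1, Y=3) weight 1/360
  (X=0, U=0, W=2, Z=1, V=1, Y=1) weight 1/360
  (X=0, U=0, W=2, Z=1, V=1, Y=2) weight 1/360
  (X=0, U=0, W=2, Z=1, V=1, Y=3) weight 1/360
  (X=0, U=0, W=2, Z=2, V=1, Y=1) weight 1/720
  (X=0, U=0, W=2, Z=2, V=1, Y=2) weight 1/720
  (X=1, U=0, W=2, Z=0, V=0, Y=1) weight 1/180
  (X=1, U=0, W=2, Z=0, V=2, Y=1) weight 1/180
  … 98 more
Group by V:
  weight(V=0) = 4/21
  weight(V=1) = 2/21
  weight(V=2) = 4/21
Total weight = 4/21 + 2/21 + 4/21 = 10/21
P(V=0 | obs) = 4/21 / 10/21 = 2/5
P(V=1 | obs) = 2/21 / 10/21 = 1/5
P(V=2 | obs) = 4/21 / 10/21 = 2/5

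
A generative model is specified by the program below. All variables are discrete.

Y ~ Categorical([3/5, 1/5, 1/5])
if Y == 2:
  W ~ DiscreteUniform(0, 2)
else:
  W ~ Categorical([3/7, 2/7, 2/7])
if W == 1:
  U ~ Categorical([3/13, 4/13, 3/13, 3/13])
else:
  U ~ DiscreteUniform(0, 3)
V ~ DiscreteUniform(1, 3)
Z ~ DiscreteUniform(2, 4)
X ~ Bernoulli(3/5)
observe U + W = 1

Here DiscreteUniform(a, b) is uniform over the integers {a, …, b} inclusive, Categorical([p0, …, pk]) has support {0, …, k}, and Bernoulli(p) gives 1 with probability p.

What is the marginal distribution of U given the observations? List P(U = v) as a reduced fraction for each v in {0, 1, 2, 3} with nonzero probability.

P(U=0) = 372/931, P(U=1) = 559/931

Enumerate traces; 108 have nonzero weight after conditioning:
  (Y=0, W=0, U=1, V=1, Z=2, X=0) weight 1/350
  (Y=0, W=0, U=1, V=1, Z=2, X=1) weight 3/700
  (Y=0, W=0, U=1, V=1, Z=3, X=0) weight 1/350
  (Y=0, W=0, U=1, V=1, Z=3, X=1) weight 3/700
  (Y=0, W=0, U=1, V=1, Z=4, X=0) weight 1/350
  (Y=0, W=0, U=1, V=1, Z=4, X=1) weight 3/700
  (Y=0, W=0, U=1, V=2, Z=2, X=0) weight 1/350
  (Y=0, W=0, U=1, V=2, Z=2, X=1) weight 3/700
  (Y=0, W=1, U=0, V=1, Z=2, X=0) weight 4/2275
  … 99 more
Group by U:
  weight(U=0) = 31/455
  weight(U=1) = 43/420
Total weight = 31/455 + 43/420 = 133/780
P(U=0 | obs) = 31/455 / 133/780 = 372/931
P(U=1 | obs) = 43/420 / 133/780 = 559/931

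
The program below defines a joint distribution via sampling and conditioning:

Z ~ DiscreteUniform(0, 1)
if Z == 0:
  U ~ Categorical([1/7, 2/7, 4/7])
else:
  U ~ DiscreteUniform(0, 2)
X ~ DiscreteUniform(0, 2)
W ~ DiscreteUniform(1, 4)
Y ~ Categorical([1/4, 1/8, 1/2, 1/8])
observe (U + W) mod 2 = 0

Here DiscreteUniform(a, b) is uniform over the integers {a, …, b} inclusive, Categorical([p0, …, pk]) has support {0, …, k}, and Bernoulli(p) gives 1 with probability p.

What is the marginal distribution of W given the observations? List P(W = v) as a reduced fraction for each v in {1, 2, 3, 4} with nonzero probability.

Enumerate traces; 144 have nonzero weight after conditioning:
  (Z=0, U=0, X=0, W=2, Y=0) weight 1/672
  (Z=0, U=0, X=0, W=2, Y=1) weight 1/1344
  (Z=0, U=0, X=0, W=2, Y=2) weight 1/336
  (Z=0, U=0, X=0, W=2, Y=3) weight 1/1344
  (Z=0, U=0, X=0, W=4, Y=0) weight 1/672
  (Z=0, U=0, X=0, W=4, Y=1) weight 1/1344
  (Z=0, U=0, X=0, W=4, Y=2) weight 1/336
  (Z=0, U=0, X=0, W=4, Y=3) weight 1/1344
  (Z=0, U=1, X=0, W=1, Y=0) weight 1/336
  (Z=0, U=1, X=0, W=3, Y=0) weight 1/336
  … 134 more
Group by W:
  weight(W=1) = 13/168
  weight(W=2) = 29/168
  weight(W=3) = 13/168
  weight(W=4) = 29/168
Total weight = 13/168 + 29/168 + 13/168 + 29/168 = 1/2
P(W=1 | obs) = 13/168 / 1/2 = 13/84
P(W=2 | obs) = 29/168 / 1/2 = 29/84
P(W=3 | obs) = 13/168 / 1/2 = 13/84
P(W=4 | obs) = 29/168 / 1/2 = 29/84

P(W=1) = 13/84, P(W=2) = 29/84, P(W=3) = 13/84, P(W=4) = 29/84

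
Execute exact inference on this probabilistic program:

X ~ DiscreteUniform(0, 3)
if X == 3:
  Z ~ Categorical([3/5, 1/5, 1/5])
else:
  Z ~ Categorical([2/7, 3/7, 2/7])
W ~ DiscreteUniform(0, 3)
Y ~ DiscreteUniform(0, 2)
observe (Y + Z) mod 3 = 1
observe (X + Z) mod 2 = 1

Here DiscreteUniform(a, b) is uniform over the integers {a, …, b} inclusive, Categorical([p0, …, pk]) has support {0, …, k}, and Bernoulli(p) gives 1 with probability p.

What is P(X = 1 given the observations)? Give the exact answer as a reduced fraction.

Enumerate traces; 24 have nonzero weight after conditioning:
  (X=0, Z=1, W=0, Y=0) weight 1/112
  (X=0, Z=1, W=1, Y=0) weight 1/112
  (X=0, Z=1, W=2, Y=0) weight 1/112
  (X=0, Z=1, W=3, Y=0) weight 1/112
  (X=1, Z=0, W=0, Y=1) weight 1/168
  (X=1, Z=0, W=1, Y=1) weight 1/168
  (X=1, Z=0, W=2, Y=1) weight 1/168
  (X=1, Z=0, W=3, Y=1) weight 1/168
  (X=2, Z=1, W=0, Y=0) weight 1/112
  (X=3, Z=0, W=0, Y=1) weight 1/80
  … 14 more
Group by X:
  weight(X=0) = 1/28
  weight(X=1) = 1/21
  weight(X=2) = 1/28
  weight(X=3) = 1/15
Total weight = 1/28 + 1/21 + 1/28 + 1/15 = 13/70
P(X=0 | obs) = 1/28 / 13/70 = 5/26
P(X=1 | obs) = 1/21 / 13/70 = 10/39
P(X=2 | obs) = 1/28 / 13/70 = 5/26
P(X=3 | obs) = 1/15 / 13/70 = 14/39

P(X = 1 | obs) = 10/39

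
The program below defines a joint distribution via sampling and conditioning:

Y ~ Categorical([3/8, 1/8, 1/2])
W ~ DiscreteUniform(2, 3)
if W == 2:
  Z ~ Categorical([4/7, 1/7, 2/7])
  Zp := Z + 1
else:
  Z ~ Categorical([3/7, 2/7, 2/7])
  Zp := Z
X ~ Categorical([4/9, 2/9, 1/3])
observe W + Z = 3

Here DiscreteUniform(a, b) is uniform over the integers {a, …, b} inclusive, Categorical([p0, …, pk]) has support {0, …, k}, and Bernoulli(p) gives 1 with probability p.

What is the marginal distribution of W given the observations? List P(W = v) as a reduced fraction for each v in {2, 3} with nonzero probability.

P(W=2) = 1/4, P(W=3) = 3/4

Enumerate traces; 18 have nonzero weight after conditioning:
  (Y=0, W=2, Z=1, X=0) weight 1/84
  (Y=0, W=2, Z=1, X=1) weight 1/168
  (Y=0, W=2, Z=1, X=2) weight 1/112
  (Y=0, W=3, Z=0, X=0) weight 1/28
  (Y=0, W=3, Z=0, X=1) weight 1/56
  (Y=0, W=3, Z=0, X=2) weight 3/112
  (Y=1, W=2, Z=1, X=0) weight 1/252
  (Y=1, W=2, Z=1, X=1) weight 1/504
  … 10 more
Group by W:
  weight(W=2) = 1/14
  weight(W=3) = 3/14
Total weight = 1/14 + 3/14 = 2/7
P(W=2 | obs) = 1/14 / 2/7 = 1/4
P(W=3 | obs) = 3/14 / 2/7 = 3/4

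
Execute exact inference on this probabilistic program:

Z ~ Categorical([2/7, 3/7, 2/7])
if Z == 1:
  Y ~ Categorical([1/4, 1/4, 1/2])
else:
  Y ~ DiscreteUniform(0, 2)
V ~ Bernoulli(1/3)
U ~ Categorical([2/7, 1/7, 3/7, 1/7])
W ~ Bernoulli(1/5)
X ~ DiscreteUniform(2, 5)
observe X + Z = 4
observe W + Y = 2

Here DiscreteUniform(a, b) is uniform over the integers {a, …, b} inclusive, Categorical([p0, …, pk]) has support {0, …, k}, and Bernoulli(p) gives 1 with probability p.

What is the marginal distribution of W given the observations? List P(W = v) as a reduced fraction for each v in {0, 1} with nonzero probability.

P(W=0) = 136/161, P(W=1) = 25/161

Enumerate traces; 48 have nonzero weight after conditioning:
  (Z=0, Y=1, V=0, U=0, W=1, X=4) weight 2/2205
  (Z=0, Y=1, V=0, U=1, W=1, X=4) weight 1/2205
  (Z=0, Y=1, V=0, U=2, W=1, X=4) weight 1/735
  (Z=0, Y=1, V=0, U=3, W=1, X=4) weight 1/2205
  (Z=0, Y=1, V=1, U=0, W=1, X=4) weight 1/2205
  (Z=0, Y=1, V=1, U=1, W=1, X=4) weight 1/4410
  (Z=0, Y=1, V=1, U=2, W=1, X=4) weight 1/1470
  (Z=0, Y=1, V=1, U=3, W=1, X=4) weight 1/4410
  (Z=0, Y=2, V=0, U=0, W=0, X=4) weight 8/2205
  … 39 more
Group by W:
  weight(W=0) = 17/210
  weight(W=1) = 5/336
Total weight = 17/210 + 5/336 = 23/240
P(W=0 | obs) = 17/210 / 23/240 = 136/161
P(W=1 | obs) = 5/336 / 23/240 = 25/161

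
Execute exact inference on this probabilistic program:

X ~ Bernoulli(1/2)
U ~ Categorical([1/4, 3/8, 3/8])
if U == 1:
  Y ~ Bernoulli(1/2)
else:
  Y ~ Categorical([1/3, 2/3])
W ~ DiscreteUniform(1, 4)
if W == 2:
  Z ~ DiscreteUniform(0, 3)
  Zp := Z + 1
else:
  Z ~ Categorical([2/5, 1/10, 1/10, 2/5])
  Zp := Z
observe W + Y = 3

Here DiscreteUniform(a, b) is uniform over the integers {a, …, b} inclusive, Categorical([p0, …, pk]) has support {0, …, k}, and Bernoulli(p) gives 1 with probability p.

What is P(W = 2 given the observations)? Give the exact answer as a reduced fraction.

P(W = 2 | obs) = 29/48

Enumerate traces; 48 have nonzero weight after conditioning:
  (X=0, U=0, Y=0, W=3, Z=0) weight 1/240
  (X=0, U=0, Y=0, W=3, Z=1) weight 1/960
  (X=0, U=0, Y=0, W=3, Z=2) weight 1/960
  (X=0, U=0, Y=0, W=3, Z=3) weight 1/240
  (X=0, U=0, Y=1, W=2, Z=0) weight 1/192
  (X=0, U=0, Y=1, W=2, Z=1) weight 1/192
  (X=0, U=0, Y=1, W=2, Z=2) weight 1/192
  (X=0, U=0, Y=1, W=2, Z=3) weight 1/192
  … 40 more
Group by W:
  weight(W=2) = 29/192
  weight(W=3) = 19/192
Total weight = 29/192 + 19/192 = 1/4
P(W=2 | obs) = 29/192 / 1/4 = 29/48
P(W=3 | obs) = 19/192 / 1/4 = 19/48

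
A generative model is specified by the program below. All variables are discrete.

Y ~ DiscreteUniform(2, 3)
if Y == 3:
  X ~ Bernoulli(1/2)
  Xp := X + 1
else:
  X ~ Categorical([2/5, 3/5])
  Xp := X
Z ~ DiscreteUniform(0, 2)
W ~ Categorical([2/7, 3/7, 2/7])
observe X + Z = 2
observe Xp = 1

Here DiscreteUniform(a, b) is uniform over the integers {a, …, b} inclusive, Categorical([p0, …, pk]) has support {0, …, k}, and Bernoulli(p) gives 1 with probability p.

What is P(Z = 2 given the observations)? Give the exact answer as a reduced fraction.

Enumerate traces; 6 have nonzero weight after conditioning:
  (Y=2, X=1, Z=1, W=0) weight 1/35
  (Y=2, X=1, Z=1, W=1) weight 3/70
  (Y=2, X=1, Z=1, W=2) weight 1/35
  (Y=3, X=0, Z=2, W=0) weight 1/42
  (Y=3, X=0, Z=2, W=1) weight 1/28
  (Y=3, X=0, Z=2, W=2) weight 1/42
Group by Z:
  weight(Z=1) = 1/10
  weight(Z=2) = 1/12
Total weight = 1/10 + 1/12 = 11/60
P(Z=1 | obs) = 1/10 / 11/60 = 6/11
P(Z=2 | obs) = 1/12 / 11/60 = 5/11

P(Z = 2 | obs) = 5/11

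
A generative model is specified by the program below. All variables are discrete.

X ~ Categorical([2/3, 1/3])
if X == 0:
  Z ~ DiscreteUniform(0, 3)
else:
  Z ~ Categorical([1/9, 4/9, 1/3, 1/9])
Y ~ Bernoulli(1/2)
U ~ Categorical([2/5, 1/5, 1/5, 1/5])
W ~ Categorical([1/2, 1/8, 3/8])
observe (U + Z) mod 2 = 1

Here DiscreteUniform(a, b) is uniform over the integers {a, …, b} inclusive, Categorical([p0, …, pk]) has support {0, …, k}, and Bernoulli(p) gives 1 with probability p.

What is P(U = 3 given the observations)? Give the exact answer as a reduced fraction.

P(U = 3 | obs) = 13/68

Enumerate traces; 96 have nonzero weight after conditioning:
  (X=0, Z=0, Y=0, U=1, W=0) weight 1/120
  (X=0, Z=0, Y=0, U=1, W=1) weight 1/480
  (X=0, Z=0, Y=0, U=1, W=2) weight 1/160
  (X=0, Z=0, Y=0, U=3, W=0) weight 1/120
  (X=0, Z=0, Y=0, U=3, W=1) weight 1/480
  (X=0, Z=0, Y=0, U=3, W=2) weight 1/160
  (X=0, Z=0, Y=1, U=1, W=0) weight 1/120
  (X=0, Z=0, Y=1, U=1, W=1) weight 1/480
  (X=0, Z=1, Y=0, U=0, W=0) weight 1/60
  (X=0, Z=1, Y=0, U=2, W=0) weight 1/120
  … 86 more
Group by U:
  weight(U=0) = 28/135
  weight(U=1) = 13/135
  weight(U=2) = 14/135
  weight(U=3) = 13/135
Total weight = 28/135 + 13/135 + 14/135 + 13/135 = 68/135
P(U=0 | obs) = 28/135 / 68/135 = 7/17
P(U=1 | obs) = 13/135 / 68/135 = 13/68
P(U=2 | obs) = 14/135 / 68/135 = 7/34
P(U=3 | obs) = 13/135 / 68/135 = 13/68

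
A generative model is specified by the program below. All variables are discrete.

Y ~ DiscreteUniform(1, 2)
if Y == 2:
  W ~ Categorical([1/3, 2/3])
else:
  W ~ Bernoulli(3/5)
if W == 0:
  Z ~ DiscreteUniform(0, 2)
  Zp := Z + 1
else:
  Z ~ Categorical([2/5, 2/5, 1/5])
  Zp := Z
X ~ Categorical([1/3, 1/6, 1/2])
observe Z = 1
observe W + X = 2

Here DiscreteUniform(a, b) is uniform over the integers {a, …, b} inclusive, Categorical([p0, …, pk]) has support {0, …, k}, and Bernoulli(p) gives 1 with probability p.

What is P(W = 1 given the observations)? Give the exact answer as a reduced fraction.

Enumerate traces; 4 have nonzero weight after conditioning:
  (Y=1, W=0, Z=1, X=2) weight 1/30
  (Y=1, W=1, Z=1, X=1) weight 1/50
  (Y=2, W=0, Z=1, X=2) weight 1/36
  (Y=2, W=1, Z=1, X=1) weight 1/45
Group by W:
  weight(W=0) = 11/180
  weight(W=1) = 19/450
Total weight = 11/180 + 19/450 = 31/300
P(W=0 | obs) = 11/180 / 31/300 = 55/93
P(W=1 | obs) = 19/450 / 31/300 = 38/93

P(W = 1 | obs) = 38/93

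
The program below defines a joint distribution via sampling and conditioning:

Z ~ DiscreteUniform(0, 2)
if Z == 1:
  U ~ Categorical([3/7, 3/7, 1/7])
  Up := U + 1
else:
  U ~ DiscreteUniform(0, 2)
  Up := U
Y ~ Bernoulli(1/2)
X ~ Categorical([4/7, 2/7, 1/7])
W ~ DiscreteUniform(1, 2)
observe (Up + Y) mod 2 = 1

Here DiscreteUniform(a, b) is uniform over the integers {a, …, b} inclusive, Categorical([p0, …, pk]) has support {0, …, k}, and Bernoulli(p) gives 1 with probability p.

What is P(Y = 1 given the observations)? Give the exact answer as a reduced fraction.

P(Y = 1 | obs) = 37/63

Enumerate traces; 54 have nonzero weight after conditioning:
  (Z=0, U=0, Y=1, X=0, W=1) weight 1/63
  (Z=0, U=0, Y=1, X=0, W=2) weight 1/63
  (Z=0, U=0, Y=1, X=1, W=1) weight 1/126
  (Z=0, U=0, Y=1, X=1, W=2) weight 1/126
  (Z=0, U=0, Y=1, X=2, W=1) weight 1/252
  (Z=0, U=0, Y=1, X=2, W=2) weight 1/252
  (Z=0, U=1, Y=0, X=0, W=1) weight 1/63
  (Z=0, U=1, Y=0, X=0, W=2) weight 1/63
  … 46 more
Group by Y:
  weight(Y=0) = 13/63
  weight(Y=1) = 37/126
Total weight = 13/63 + 37/126 = 1/2
P(Y=0 | obs) = 13/63 / 1/2 = 26/63
P(Y=1 | obs) = 37/126 / 1/2 = 37/63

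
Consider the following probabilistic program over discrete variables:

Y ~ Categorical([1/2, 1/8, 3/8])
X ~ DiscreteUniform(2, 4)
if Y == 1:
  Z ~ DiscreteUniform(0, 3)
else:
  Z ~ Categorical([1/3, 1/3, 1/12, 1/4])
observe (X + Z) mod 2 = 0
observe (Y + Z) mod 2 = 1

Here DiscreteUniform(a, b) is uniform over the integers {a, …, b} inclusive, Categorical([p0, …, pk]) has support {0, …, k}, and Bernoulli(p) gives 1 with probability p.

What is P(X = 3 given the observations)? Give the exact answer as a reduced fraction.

Enumerate traces; 8 have nonzero weight after conditioning:
  (Y=0, X=3, Z=1) weight 1/18
  (Y=0, X=3, Z=3) weight 1/24
  (Y=1, X=2, Z=0) weight 1/96
  (Y=1, X=2, Z=2) weight 1/96
  (Y=1, X=4, Z=0) weight 1/96
  (Y=1, X=4, Z=2) weight 1/96
  (Y=2, X=3, Z=1) weight 1/24
  (Y=2, X=3, Z=3) weight 1/32
Group by X:
  weight(X=2) = 1/48
  weight(X=3) = 49/288
  weight(X=4) = 1/48
Total weight = 1/48 + 49/288 + 1/48 = 61/288
P(X=2 | obs) = 1/48 / 61/288 = 6/61
P(X=3 | obs) = 49/288 / 61/288 = 49/61
P(X=4 | obs) = 1/48 / 61/288 = 6/61

P(X = 3 | obs) = 49/61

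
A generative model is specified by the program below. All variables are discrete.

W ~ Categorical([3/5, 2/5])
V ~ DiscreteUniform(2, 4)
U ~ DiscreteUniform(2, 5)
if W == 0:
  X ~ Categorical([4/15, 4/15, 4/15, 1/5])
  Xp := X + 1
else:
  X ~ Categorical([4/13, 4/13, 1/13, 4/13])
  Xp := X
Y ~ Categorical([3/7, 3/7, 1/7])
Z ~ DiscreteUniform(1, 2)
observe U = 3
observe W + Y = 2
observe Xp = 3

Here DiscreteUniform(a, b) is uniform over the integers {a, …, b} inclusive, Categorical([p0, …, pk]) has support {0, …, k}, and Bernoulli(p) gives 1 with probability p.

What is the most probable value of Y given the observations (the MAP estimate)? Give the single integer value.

argmax_v P(Y = v | obs) = 1

Enumerate traces; 12 have nonzero weight after conditioning:
  (W=0, V=2, U=3, X=2, Y=2, Z=1) weight 1/1050
  (W=0, V=2, U=3, X=2, Y=2, Z=2) weight 1/1050
  (W=0, V=3, U=3, X=2, Y=2, Z=1) weight 1/1050
  (W=0, V=3, U=3, X=2, Y=2, Z=2) weight 1/1050
  (W=0, V=4, U=3, X=2, Y=2, Z=1) weight 1/1050
  (W=0, V=4, U=3, X=2, Y=2, Z=2) weight 1/1050
  (W=1, V=2, U=3, X=3, Y=1, Z=1) weight 1/455
  (W=1, V=2, U=3, X=3, Y=1, Z=2) weight 1/455
  … 4 more
Group by Y:
  weight(Y=1) = 6/455
  weight(Y=2) = 1/175
Total weight = 6/455 + 1/175 = 43/2275
P(Y=1 | obs) = 6/455 / 43/2275 = 30/43
P(Y=2 | obs) = 1/175 / 43/2275 = 13/43
argmax = 1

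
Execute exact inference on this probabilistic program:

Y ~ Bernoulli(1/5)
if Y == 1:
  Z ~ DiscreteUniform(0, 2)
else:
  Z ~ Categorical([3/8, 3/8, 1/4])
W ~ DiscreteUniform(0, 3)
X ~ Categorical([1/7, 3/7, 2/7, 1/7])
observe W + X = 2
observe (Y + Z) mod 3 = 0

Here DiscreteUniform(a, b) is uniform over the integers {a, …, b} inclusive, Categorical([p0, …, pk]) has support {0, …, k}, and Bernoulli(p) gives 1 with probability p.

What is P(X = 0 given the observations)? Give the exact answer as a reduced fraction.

Enumerate traces; 6 have nonzero weight after conditioning:
  (Y=0, Z=0, W=0, X=2) weight 3/140
  (Y=0, Z=0, W=1, X=1) weight 9/280
  (Y=0, Z=0, W=2, X=0) weight 3/280
  (Y=1, Z=2, W=0, X=2) weight 1/210
  (Y=1, Z=2, W=1, X=1) weight 1/140
  (Y=1, Z=2, W=2, X=0) weight 1/420
Group by X:
  weight(X=0) = 11/840
  weight(X=1) = 11/280
  weight(X=2) = 11/420
Total weight = 11/840 + 11/280 + 11/420 = 11/140
P(X=0 | obs) = 11/840 / 11/140 = 1/6
P(X=1 | obs) = 11/280 / 11/140 = 1/2
P(X=2 | obs) = 11/420 / 11/140 = 1/3

P(X = 0 | obs) = 1/6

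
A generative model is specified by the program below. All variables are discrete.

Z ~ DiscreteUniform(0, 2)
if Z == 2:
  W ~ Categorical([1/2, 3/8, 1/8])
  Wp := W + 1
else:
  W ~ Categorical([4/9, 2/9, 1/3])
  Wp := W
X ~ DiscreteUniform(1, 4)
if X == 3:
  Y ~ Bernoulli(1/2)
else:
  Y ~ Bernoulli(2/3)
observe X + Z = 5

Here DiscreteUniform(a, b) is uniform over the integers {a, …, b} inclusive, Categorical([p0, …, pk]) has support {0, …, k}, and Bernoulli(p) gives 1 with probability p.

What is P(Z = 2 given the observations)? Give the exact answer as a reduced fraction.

P(Z = 2 | obs) = 1/2

Enumerate traces; 12 have nonzero weight after conditioning:
  (Z=1, W=0, X=4, Y=0) weight 1/81
  (Z=1, W=0, X=4, Y=1) weight 2/81
  (Z=1, W=1, X=4, Y=0) weight 1/162
  (Z=1, W=1, X=4, Y=1) weight 1/81
  (Z=1, W=2, X=4, Y=0) weight 1/108
  (Z=1, W=2, X=4, Y=1) weight 1/54
  (Z=2, W=0, X=3, Y=0) weight 1/48
  (Z=2, W=0, X=3, Y=1) weight 1/48
  … 4 more
Group by Z:
  weight(Z=1) = 1/12
  weight(Z=2) = 1/12
Total weight = 1/12 + 1/12 = 1/6
P(Z=1 | obs) = 1/12 / 1/6 = 1/2
P(Z=2 | obs) = 1/12 / 1/6 = 1/2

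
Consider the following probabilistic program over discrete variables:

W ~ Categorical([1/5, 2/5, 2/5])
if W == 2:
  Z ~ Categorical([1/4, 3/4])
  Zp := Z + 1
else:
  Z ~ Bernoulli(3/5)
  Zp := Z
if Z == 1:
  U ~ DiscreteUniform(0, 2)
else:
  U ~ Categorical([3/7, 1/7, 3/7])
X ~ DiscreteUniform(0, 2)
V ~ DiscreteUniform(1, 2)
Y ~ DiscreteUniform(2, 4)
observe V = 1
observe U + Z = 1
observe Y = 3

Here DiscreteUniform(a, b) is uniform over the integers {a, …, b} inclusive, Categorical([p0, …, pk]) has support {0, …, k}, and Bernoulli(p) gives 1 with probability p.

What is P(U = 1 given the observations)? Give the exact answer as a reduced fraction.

Enumerate traces; 18 have nonzero weight after conditioning:
  (W=0, Z=0, U=1, X=0, V=1, Y=3) weight 1/1575
  (W=0, Z=0, U=1, X=1, V=1, Y=3) weight 1/1575
  (W=0, Z=0, U=1, X=2, V=1, Y=3) weight 1/1575
  (W=0, Z=1, U=0, X=0, V=1, Y=3) weight 1/450
  (W=0, Z=1, U=0, X=1, V=1, Y=3) weight 1/450
  (W=0, Z=1, U=0, X=2, V=1, Y=3) weight 1/450
  (W=1, Z=0, U=1, X=0, V=1, Y=3) weight 2/1575
  (W=1, Z=0, U=1, X=1, V=1, Y=3) weight 2/1575
  … 10 more
Group by U:
  weight(U=0) = 11/300
  weight(U=1) = 17/2100
Total weight = 11/300 + 17/2100 = 47/1050
P(U=0 | obs) = 11/300 / 47/1050 = 77/94
P(U=1 | obs) = 17/2100 / 47/1050 = 17/94

P(U = 1 | obs) = 17/94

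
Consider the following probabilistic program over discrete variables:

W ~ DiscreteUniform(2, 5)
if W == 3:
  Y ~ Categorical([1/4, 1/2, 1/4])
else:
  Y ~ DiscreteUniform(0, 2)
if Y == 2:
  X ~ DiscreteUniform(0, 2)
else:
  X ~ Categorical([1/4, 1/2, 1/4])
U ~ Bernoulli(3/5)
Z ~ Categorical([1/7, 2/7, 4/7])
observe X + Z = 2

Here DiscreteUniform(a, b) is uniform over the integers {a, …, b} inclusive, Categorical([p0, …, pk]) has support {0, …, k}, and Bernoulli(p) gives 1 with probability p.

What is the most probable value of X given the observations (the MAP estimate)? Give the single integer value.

Enumerate traces; 72 have nonzero weight after conditioning:
  (W=2, Y=0, X=0, U=0, Z=2) weight 1/210
  (W=2, Y=0, X=0, U=1, Z=2) weight 1/140
  (W=2, Y=0, X=1, U=0, Z=1) weight 1/210
  (W=2, Y=0, X=1, U=1, Z=1) weight 1/140
  (W=2, Y=0, X=2, U=0, Z=0) weight 1/840
  (W=2, Y=0, X=2, U=1, Z=0) weight 1/560
  (W=2, Y=1, X=0, U=0, Z=2) weight 1/210
  (W=2, Y=1, X=0, U=1, Z=2) weight 1/140
  … 64 more
Group by X:
  weight(X=0) = 53/336
  weight(X=1) = 43/336
  weight(X=2) = 53/1344
Total weight = 53/336 + 43/336 + 53/1344 = 437/1344
P(X=0 | obs) = 53/336 / 437/1344 = 212/437
P(X=1 | obs) = 43/336 / 437/1344 = 172/437
P(X=2 | obs) = 53/1344 / 437/1344 = 53/437
argmax = 0

argmax_v P(X = v | obs) = 0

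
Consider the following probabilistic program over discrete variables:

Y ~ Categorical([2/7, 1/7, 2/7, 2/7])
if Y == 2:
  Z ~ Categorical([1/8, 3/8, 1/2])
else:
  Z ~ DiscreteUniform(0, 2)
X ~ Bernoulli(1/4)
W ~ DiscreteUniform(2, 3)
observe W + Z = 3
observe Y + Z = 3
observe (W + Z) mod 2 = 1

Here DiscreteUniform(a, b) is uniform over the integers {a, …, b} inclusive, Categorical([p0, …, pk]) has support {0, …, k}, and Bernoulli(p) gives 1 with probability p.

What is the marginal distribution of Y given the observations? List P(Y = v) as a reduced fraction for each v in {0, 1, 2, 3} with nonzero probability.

Enumerate traces; 4 have nonzero weight after conditioning:
  (Y=2, Z=1, X=0, W=2) weight 9/224
  (Y=2, Z=1, X=1, W=2) weight 3/224
  (Y=3, Z=0, X=0, W=3) weight 1/28
  (Y=3, Z=0, X=1, W=3) weight 1/84
Group by Y:
  weight(Y=2) = 3/56
  weight(Y=3) = 1/21
Total weight = 3/56 + 1/21 = 17/168
P(Y=2 | obs) = 3/56 / 17/168 = 9/17
P(Y=3 | obs) = 1/21 / 17/168 = 8/17

P(Y=2) = 9/17, P(Y=3) = 8/17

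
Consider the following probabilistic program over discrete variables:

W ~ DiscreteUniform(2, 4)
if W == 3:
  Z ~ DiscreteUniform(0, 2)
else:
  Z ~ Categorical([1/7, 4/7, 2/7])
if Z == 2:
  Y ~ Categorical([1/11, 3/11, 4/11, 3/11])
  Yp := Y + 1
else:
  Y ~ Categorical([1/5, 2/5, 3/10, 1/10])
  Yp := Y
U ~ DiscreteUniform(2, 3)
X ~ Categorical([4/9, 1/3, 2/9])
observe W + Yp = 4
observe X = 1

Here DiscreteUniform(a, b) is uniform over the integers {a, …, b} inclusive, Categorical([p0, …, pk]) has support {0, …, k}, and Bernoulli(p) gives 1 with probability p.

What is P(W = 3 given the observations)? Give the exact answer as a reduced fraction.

Enumerate traces; 16 have nonzero weight after conditioning:
  (W=2, Z=0, Y=2, U=2, X=1) weight 1/420
  (W=2, Z=0, Y=2, U=3, X=1) weight 1/420
  (W=2, Z=1, Y=2, U=2, X=1) weight 1/105
  (W=2, Z=1, Y=2, U=3, X=1) weight 1/105
  (W=2, Z=2, Y=1, U=2, X=1) weight 1/231
  (W=2, Z=2, Y=1, U=3, X=1) weight 1/231
  (W=3, Z=0, Y=1, U=2, X=1) weight 1/135
  (W=3, Z=0, Y=1, U=3, X=1) weight 1/135
  (W=4, Z=0, Y=0, U=2, X=1) weight 1/630
  … 7 more
Group by W:
  weight(W=2) = 5/154
  weight(W=3) = 49/1485
  weight(W=4) = 1/63
Total weight = 5/154 + 49/1485 + 1/63 = 1691/20790
P(W=2 | obs) = 5/154 / 1691/20790 = 675/1691
P(W=3 | obs) = 49/1485 / 1691/20790 = 686/1691
P(W=4 | obs) = 1/63 / 1691/20790 = 330/1691

P(W = 3 | obs) = 686/1691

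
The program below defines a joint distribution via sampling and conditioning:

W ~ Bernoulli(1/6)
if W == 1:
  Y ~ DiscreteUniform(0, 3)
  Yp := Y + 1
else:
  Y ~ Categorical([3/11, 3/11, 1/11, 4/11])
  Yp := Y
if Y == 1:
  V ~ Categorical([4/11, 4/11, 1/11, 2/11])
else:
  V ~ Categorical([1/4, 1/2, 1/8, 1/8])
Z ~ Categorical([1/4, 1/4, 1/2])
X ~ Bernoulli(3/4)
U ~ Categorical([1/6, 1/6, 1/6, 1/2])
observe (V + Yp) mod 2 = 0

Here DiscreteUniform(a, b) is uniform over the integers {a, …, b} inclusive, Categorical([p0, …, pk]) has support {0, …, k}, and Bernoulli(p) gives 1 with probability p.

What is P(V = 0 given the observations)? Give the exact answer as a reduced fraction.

Enumerate traces; 384 have nonzero weight after conditioning:
  (W=0, Y=0, V=0, Z=0, X=0, U=0) weight 5/8448
  (W=0, Y=0, V=0, Z=0, X=0, U=1) weight 5/8448
  (W=0, Y=0, V=0, Z=0, X=0, U=2) weight 5/8448
  (W=0, Y=0, V=0, Z=0, X=0, U=3) weight 5/2816
  (W=0, Y=0, V=0, Z=0, X=1, U=0) weight 5/2816
  (W=0, Y=0, V=0, Z=0, X=1, U=1) weight 5/2816
  (W=0, Y=0, V=0, Z=0, X=1, U=2) weight 5/2816
  (W=0, Y=0, V=0, Z=0, X=1, U=3) weight 15/2816
  (W=0, Y=0, V=2, Z=0, X=0, U=0) weight 5/16896
  (W=0, Y=1, V=1, Z=0, X=0, U=0) weight 5/5808
  … 374 more
Group by V:
  weight(V=0) = 107/1056
  weight(V=1) = 267/968
  weight(V=2) = 3/64
  weight(V=3) = 347/3872
Total weight = 107/1056 + 267/968 + 3/64 + 347/3872 = 11933/23232
P(V=0 | obs) = 107/1056 / 11933/23232 = 2354/11933
P(V=1 | obs) = 267/968 / 11933/23232 = 6408/11933
P(V=2 | obs) = 3/64 / 11933/23232 = 1089/11933
P(V=3 | obs) = 347/3872 / 11933/23232 = 2082/11933

P(V = 0 | obs) = 2354/11933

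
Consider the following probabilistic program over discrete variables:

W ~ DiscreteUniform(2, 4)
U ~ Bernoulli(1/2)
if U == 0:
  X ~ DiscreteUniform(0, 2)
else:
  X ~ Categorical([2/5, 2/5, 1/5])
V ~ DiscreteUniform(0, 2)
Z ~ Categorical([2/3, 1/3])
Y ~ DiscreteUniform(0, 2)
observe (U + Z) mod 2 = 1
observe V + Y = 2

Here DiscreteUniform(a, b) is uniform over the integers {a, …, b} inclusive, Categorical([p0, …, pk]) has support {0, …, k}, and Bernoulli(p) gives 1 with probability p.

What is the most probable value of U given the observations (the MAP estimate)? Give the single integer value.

argmax_v P(U = v | obs) = 1

Enumerate traces; 54 have nonzero weight after conditioning:
  (W=2, U=0, X=0, V=0, Z=1, Y=2) weight 1/486
  (W=2, U=0, X=0, V=1, Z=1, Y=1) weight 1/486
  (W=2, U=0, X=0, V=2, Z=1, Y=0) weight 1/486
  (W=2, U=0, X=1, V=0, Z=1, Y=2) weight 1/486
  (W=2, U=0, X=1, V=1, Z=1, Y=1) weight 1/486
  (W=2, U=0, X=1, V=2, Z=1, Y=0) weight 1/486
  (W=2, U=0, X=2, V=0, Z=1, Y=2) weight 1/486
  (W=2, U=0, X=2, V=1, Z=1, Y=1) weight 1/486
  (W=2, U=1, X=0, V=0, Z=0, Y=2) weight 2/405
  … 45 more
Group by U:
  weight(U=0) = 1/18
  weight(U=1) = 1/9
Total weight = 1/18 + 1/9 = 1/6
P(U=0 | obs) = 1/18 / 1/6 = 1/3
P(U=1 | obs) = 1/9 / 1/6 = 2/3
argmax = 1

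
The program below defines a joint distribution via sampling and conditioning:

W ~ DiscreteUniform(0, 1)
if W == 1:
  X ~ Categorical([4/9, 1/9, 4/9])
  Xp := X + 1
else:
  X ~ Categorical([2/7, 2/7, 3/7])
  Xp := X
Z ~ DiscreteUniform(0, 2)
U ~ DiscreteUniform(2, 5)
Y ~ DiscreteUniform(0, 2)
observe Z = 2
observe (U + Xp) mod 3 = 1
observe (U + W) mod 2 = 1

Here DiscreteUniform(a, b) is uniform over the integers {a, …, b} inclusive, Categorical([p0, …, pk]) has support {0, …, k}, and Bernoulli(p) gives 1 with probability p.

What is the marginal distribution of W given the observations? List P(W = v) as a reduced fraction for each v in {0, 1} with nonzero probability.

Enumerate traces; 12 have nonzero weight after conditioning:
  (W=0, X=1, Z=2, U=3, Y=0) weight 1/252
  (W=0, X=1, Z=2, U=3, Y=1) weight 1/252
  (W=0, X=1, Z=2, U=3, Y=2) weight 1/252
  (W=0, X=2, Z=2, U=5, Y=0) weight 1/168
  (W=0, X=2, Z=2, U=5, Y=1) weight 1/168
  (W=0, X=2, Z=2, U=5, Y=2) weight 1/168
  (W=1, X=1, Z=2, U=2, Y=0) weight 1/648
  (W=1, X=1, Z=2, U=2, Y=1) weight 1/648
  … 4 more
Group by W:
  weight(W=0) = 5/168
  weight(W=1) = 5/216
Total weight = 5/168 + 5/216 = 10/189
P(W=0 | obs) = 5/168 / 10/189 = 9/16
P(W=1 | obs) = 5/216 / 10/189 = 7/16

P(W=0) = 9/16, P(W=1) = 7/16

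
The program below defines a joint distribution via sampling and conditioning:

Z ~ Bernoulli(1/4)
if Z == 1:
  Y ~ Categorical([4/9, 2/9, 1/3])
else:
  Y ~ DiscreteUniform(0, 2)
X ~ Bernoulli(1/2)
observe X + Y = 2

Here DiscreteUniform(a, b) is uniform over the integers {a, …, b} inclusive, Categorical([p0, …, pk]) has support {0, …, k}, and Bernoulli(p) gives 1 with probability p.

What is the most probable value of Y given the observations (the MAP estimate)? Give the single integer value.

Enumerate traces; 4 have nonzero weight after conditioning:
  (Z=0, Y=1, X=1) weight 1/8
  (Z=0, Y=2, X=0) weight 1/8
  (Z=1, Y=1, X=1) weight 1/36
  (Z=1, Y=2, X=0) weight 1/24
Group by Y:
  weight(Y=1) = 11/72
  weight(Y=2) = 1/6
Total weight = 11/72 + 1/6 = 23/72
P(Y=1 | obs) = 11/72 / 23/72 = 11/23
P(Y=2 | obs) = 1/6 / 23/72 = 12/23
argmax = 2

argmax_v P(Y = v | obs) = 2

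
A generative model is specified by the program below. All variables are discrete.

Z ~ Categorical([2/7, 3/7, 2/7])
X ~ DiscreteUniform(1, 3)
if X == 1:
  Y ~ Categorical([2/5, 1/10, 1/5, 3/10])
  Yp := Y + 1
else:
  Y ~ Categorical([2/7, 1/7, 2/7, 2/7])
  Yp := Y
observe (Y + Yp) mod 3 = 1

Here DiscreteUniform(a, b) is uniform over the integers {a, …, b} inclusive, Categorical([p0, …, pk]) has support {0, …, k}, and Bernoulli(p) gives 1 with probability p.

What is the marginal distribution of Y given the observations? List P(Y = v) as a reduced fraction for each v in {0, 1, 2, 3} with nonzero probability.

Enumerate traces; 12 have nonzero weight after conditioning:
  (Z=0, X=1, Y=0) weight 4/105
  (Z=0, X=1, Y=3) weight 1/35
  (Z=0, X=2, Y=2) weight 4/147
  (Z=0, X=3, Y=2) weight 4/147
  (Z=1, X=1, Y=0) weight 2/35
  (Z=1, X=1, Y=3) weight 3/70
  (Z=1, X=2, Y=2) weight 2/49
  (Z=1, X=3, Y=2) weight 2/49
  … 4 more
Group by Y:
  weight(Y=0) = 2/15
  weight(Y=2) = 4/21
  weight(Y=3) = 1/10
Total weight = 2/15 + 4/21 + 1/10 = 89/210
P(Y=0 | obs) = 2/15 / 89/210 = 28/89
P(Y=2 | obs) = 4/21 / 89/210 = 40/89
P(Y=3 | obs) = 1/10 / 89/210 = 21/89

P(Y=0) = 28/89, P(Y=2) = 40/89, P(Y=3) = 21/89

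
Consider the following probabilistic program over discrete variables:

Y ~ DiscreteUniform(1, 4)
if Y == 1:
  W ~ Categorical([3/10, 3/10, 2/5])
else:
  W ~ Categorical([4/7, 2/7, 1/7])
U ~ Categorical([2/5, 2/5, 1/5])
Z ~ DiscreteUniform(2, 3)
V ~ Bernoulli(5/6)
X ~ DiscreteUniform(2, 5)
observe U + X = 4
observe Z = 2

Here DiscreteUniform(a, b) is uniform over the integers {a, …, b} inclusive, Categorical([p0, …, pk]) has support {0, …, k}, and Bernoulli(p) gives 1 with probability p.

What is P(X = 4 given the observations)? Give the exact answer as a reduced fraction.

P(X = 4 | obs) = 2/5

Enumerate traces; 72 have nonzero weight after conditioning:
  (Y=1, W=0, U=0, Z=2, V=0, X=4) weight 1/1600
  (Y=1, W=0, U=0, Z=2, V=1, X=4) weight 1/320
  (Y=1, W=0, U=1, Z=2, V=0, X=3) weight 1/1600
  (Y=1, W=0, U=1, Z=2, V=1, X=3) weight 1/320
  (Y=1, W=0, U=2, Z=2, V=0, X=2) weight 1/3200
  (Y=1, W=0, U=2, Z=2, V=1, X=2) weight 1/640
  (Y=1, W=1, U=0, Z=2, V=0, X=4) weight 1/1600
  (Y=1, W=1, U=0, Z=2, V=1, X=4) weight 1/320
  … 64 more
Group by X:
  weight(X=2) = 1/40
  weight(X=3) = 1/20
  weight(X=4) = 1/20
Total weight = 1/40 + 1/20 + 1/20 = 1/8
P(X=2 | obs) = 1/40 / 1/8 = 1/5
P(X=3 | obs) = 1/20 / 1/8 = 2/5
P(X=4 | obs) = 1/20 / 1/8 = 2/5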